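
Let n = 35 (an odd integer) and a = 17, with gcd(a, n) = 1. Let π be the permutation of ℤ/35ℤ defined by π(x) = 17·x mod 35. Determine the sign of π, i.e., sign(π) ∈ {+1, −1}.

Start at x=1: 1 → 17 → 9 → 13 → 11 → 12 → 29 → … (one orbit).
π_17 has 5 disjoint cycles with lengths [12, 12, 6, 4, 1] on {0,…,34}.
With 5 cycles on 35 points, sign = (−1)^{35−5} = +1.

+1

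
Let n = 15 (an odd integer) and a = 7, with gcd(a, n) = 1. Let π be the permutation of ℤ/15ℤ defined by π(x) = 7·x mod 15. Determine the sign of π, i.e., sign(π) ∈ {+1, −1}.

-1

Trace 13: π^k(13) = [13, 1, 7, 4] for k=0..3.
Cycle type of π: 4×3 + 1×3; total 6 cycles.
With 6 cycles on 15 points, sign = (−1)^{15−6} = -1.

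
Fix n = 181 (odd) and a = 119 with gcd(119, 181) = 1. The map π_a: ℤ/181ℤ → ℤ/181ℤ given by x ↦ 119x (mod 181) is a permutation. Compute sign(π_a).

+1

Orbit of 48 under x↦119x: [48, 101, 73, 180, 62, 138, 132]… (length divides ord_181(119)).
Decompose π into cycles: lengths [18, 18, 18, 18, 18, 18, 18, 18, 18, 18, 1] (11 cycles, including the fixed point 0).
181 − 11 = 170 transpositions; sign(π) = (−1)^170 = +1.
Via Zolotarev, sign(π_{119}) = (119|181) = +1.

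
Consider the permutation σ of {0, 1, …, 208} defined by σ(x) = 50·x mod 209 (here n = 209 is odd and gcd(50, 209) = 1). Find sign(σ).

+1

Start at x=201: 201 → 18 → 64 → 65 → 115 → 107 → 125 → … (one orbit).
Decompose π into cycles: lengths [30, 30, 30, 30, 30, 30, 10, 6, 6, 6, 1] (11 cycles, including the fixed point 0).
n − c = 209 − 11 = 198; sign = (−1)^198 = +1.
Check: (50/209) = +1 by Zolotarev.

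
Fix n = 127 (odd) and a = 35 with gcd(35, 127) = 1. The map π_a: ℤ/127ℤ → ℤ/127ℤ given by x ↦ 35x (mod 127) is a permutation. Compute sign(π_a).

+1

Trace 42: π^k(42) = [42, 73, 15, 17, 87, 124, 22] for k=0..6.
π_35 has 3 disjoint cycles with lengths [63, 63, 1] on {0,…,126}.
3 cycles on 127: each ℓ→(−1)^(ℓ−1), product (−1)^124 = +1.
Via Zolotarev, sign(π_{35}) = (35|127) = +1.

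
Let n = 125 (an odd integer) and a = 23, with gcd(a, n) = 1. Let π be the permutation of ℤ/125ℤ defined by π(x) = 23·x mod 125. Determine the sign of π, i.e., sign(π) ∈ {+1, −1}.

Orbit of 87 under x↦23x: [87, 1, 23, 29, 42, 91, 93]… (length divides ord_125(23)).
π_23 has 4 disjoint cycles with lengths [100, 20, 4, 1] on {0,…,124}.
125 − 4 = 121 transpositions; sign(π) = (−1)^121 = -1.
Zolotarev: (23|125) = -1, matching the cycle-count sign.

-1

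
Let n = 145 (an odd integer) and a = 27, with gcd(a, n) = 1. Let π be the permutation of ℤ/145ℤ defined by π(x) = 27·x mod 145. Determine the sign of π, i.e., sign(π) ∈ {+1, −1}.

Start at x=16: 16 → 142 → 64 → 133 → 111 → 97 → 9 → … (one orbit).
7 cycles of lengths [28, 28, 28, 28, 28, 4, 1].
n − c = 145 − 7 = 138; sign = (−1)^138 = +1.
Zolotarev: (27|145) = +1, matching the cycle-count sign.

+1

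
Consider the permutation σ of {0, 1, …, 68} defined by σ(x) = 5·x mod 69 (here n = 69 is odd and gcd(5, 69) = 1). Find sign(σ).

+1

Start at x=17: 17 → 16 → 11 → 55 → 68 → 64 → 44 → … (one orbit).
Cycle type of π: 22×3 + 2 + 1; total 5 cycles.
n − c = 69 − 5 = 64; sign = (−1)^64 = +1.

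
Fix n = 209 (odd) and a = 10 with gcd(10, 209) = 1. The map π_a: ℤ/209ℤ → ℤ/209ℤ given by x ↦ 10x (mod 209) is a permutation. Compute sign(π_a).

Trace 23: π^k(23) = [23, 21, 1, 10, 100, 164, 177] for k=0..6.
π_10 has 17 disjoint cycles with lengths [18, 18, 18, 18, 18, 18, 18, 18, 18, 18, 18, 2, 2, 2, 2, 2, 1] on {0,…,208}.
With 17 cycles on 209 points, sign = (−1)^{209−17} = +1.
The Jacobi symbol (10|209) = +1 (Zolotarev) agrees.

+1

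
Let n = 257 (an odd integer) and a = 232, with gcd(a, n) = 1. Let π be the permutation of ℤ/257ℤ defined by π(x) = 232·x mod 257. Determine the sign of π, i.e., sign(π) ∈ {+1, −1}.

+1

Trace 168: π^k(168) = [168, 169, 144, 255, 50, 35, 153] for k=0..6.
3 cycles of lengths [128, 128, 1].
3 cycles on 257: each ℓ→(−1)^(ℓ−1), product (−1)^254 = +1.
Zolotarev: (232|257) = +1, matching the cycle-count sign.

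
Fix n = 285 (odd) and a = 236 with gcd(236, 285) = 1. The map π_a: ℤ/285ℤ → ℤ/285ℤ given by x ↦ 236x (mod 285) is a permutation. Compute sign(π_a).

+1

Orbit of 106 under x↦236x: [106, 221, 1, 236, 121, 56]… (length divides ord_285(236)).
Decompose π into cycles: lengths [6, 6, 6, 6, 6, 6, 6, 6, 6, 6, 6, 6, 6, 6, 6, 6, 6, 6, 6, 6, 6, 6, 6, 6, 6, 6, 6, 6, 6, 6, 6, 6, 6, 6, 6, 6, 6, 6, 6, 6, 6, 6, 6, 6, 6, 2, 2, 2, 2, 2, 1, 1, 1, 1, 1] (55 cycles, including the fixed point 0).
With 55 cycles on 285 points, sign = (−1)^{285−55} = +1.
Check: (236/285) = +1 by Zolotarev.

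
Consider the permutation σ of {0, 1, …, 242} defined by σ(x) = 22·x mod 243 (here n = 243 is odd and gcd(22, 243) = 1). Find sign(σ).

+1

Orbit of 67 under x↦22x: [67, 16, 109, 211, 25, 64, 193]… (length divides ord_243(22)).
Cycle lengths of π_22 on ℤ/243ℤ: [81, 81, 27, 27, 9, 9, 3, 3, 1, 1, 1]; 11 cycles in total.
243 − 11 = 232 transpositions; sign(π) = (−1)^232 = +1.
Zolotarev: (22|243) = +1, matching the cycle-count sign.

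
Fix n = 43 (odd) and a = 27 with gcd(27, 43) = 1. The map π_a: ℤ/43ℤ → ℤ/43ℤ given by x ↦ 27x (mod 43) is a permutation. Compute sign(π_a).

Orbit of 22 under x↦27x: [22, 35, 42, 16, 2, 11, 39]… (length divides ord_43(27)).
The orbit structure of x ↦ 27x mod 43: 4 orbits of sizes [14, 14, 14, 1].
sign(π) = (−1)^{n − #cycles} = (−1)^{43−4} = (−1)^39 = -1.
The Jacobi symbol (27|43) = -1 (Zolotarev) agrees.

-1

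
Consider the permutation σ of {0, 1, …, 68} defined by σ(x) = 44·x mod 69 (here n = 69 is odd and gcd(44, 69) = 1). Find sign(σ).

+1

Trace 65: π^k(65) = [65, 31, 53, 55, 5, 13, 20] for k=0..6.
Decompose π into cycles: lengths [22, 22, 22, 2, 1] (5 cycles, including the fixed point 0).
With 5 cycles on 69 points, sign = (−1)^{69−5} = +1.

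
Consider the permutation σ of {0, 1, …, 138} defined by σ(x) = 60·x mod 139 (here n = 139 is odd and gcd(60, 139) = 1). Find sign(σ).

Trace 55: π^k(55) = [55, 103, 64, 87, 77, 33, 34] for k=0..6.
4 cycles of lengths [46, 46, 46, 1].
4 cycles on 139: each ℓ→(−1)^(ℓ−1), product (−1)^135 = -1.
Via Zolotarev, sign(π_{60}) = (60|139) = -1.

-1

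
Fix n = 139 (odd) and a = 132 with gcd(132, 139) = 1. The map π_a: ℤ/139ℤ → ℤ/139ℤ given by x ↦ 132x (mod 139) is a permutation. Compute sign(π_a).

Trace 136: π^k(136) = [136, 21, 131, 56, 25, 103, 113] for k=0..6.
Cycle lengths of π_132 on ℤ/139ℤ: [138, 1]; 2 cycles in total.
Σ(ℓ_i−1) = 139−2 = 137; sign = (−1)^137 = -1.
Zolotarev: (132|139) = -1, matching the cycle-count sign.

-1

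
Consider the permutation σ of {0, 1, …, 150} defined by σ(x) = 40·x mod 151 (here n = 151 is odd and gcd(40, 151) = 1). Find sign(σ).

+1

Trace 1: π^k(1) = [1, 40, 90, 127, 97, 105, 123] for k=0..6.
Cycle lengths of π_40 on ℤ/151ℤ: [75, 75, 1]; 3 cycles in total.
3 cycles on 151: each ℓ→(−1)^(ℓ−1), product (−1)^148 = +1.
The Jacobi symbol (40|151) = +1 (Zolotarev) agrees.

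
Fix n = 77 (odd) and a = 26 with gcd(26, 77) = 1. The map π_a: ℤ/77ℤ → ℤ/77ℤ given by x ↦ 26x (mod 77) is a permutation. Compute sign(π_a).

-1

Start at x=71: 71 → 75 → 25 → 34 → 37 → 38 → 64 → … (one orbit).
Cycle type of π: 30×2 + 6 + 5×2 + 1; total 6 cycles.
77 − 6 = 71 transpositions; sign(π) = (−1)^71 = -1.
Check: (26/77) = -1 by Zolotarev.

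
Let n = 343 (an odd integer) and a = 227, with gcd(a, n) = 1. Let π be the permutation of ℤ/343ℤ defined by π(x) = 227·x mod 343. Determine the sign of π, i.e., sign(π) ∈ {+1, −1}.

-1

Start at x=97: 97 → 67 → 117 → 148 → 325 → 30 → 293 → … (one orbit).
Cycle type of π: 42×7 + 6×8 + 1; total 16 cycles.
With 16 cycles on 343 points, sign = (−1)^{343−16} = -1.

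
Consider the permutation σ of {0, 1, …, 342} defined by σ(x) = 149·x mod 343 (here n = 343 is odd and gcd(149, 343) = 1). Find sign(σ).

+1

Trace 1: π^k(1) = [1, 149, 249, 57, 261, 130, 162] for k=0..6.
The orbit structure of x ↦ 149x mod 343: 7 orbits of sizes [147, 147, 21, 21, 3, 3, 1].
Σ(ℓ_i−1) = 343−7 = 336; sign = (−1)^336 = +1.
Zolotarev: (149|343) = +1, matching the cycle-count sign.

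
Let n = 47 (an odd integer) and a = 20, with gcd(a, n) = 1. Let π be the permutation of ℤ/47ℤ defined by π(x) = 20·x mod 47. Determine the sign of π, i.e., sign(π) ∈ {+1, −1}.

-1

Orbit of 23 under x↦20x: [23, 37, 35, 42, 41, 21, 44]… (length divides ord_47(20)).
Decompose π into cycles: lengths [46, 1] (2 cycles, including the fixed point 0).
n − c = 47 − 2 = 45; sign = (−1)^45 = -1.
Check: (20/47) = -1 by Zolotarev.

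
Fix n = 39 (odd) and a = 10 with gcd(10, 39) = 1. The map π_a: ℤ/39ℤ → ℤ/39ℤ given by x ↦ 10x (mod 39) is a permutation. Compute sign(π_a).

Start at x=16: 16 → 4 → 1 → 10 → 22 → 25 → 16 (one orbit).
Cycle lengths of π_10 on ℤ/39ℤ: [6, 6, 6, 6, 6, 6, 1, 1, 1]; 9 cycles in total.
9 cycles on 39: each ℓ→(−1)^(ℓ−1), product (−1)^30 = +1.

+1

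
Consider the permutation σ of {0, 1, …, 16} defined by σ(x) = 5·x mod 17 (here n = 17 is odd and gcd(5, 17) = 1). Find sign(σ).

-1

Start at x=16: 16 → 12 → 9 → 11 → 4 → 3 → 15 → … (one orbit).
Cycle lengths of π_5 on ℤ/17ℤ: [16, 1]; 2 cycles in total.
2 cycles on 17: each ℓ→(−1)^(ℓ−1), product (−1)^15 = -1.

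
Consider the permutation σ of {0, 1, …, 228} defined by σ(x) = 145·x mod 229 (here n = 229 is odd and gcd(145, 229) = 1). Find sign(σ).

Orbit of 106 under x↦145x: [106, 27, 22, 213, 199, 1, 145]… (length divides ord_229(145)).
Cycle lengths of π_145 on ℤ/229ℤ: [76, 76, 76, 1]; 4 cycles in total.
4 cycles on 229: each ℓ→(−1)^(ℓ−1), product (−1)^225 = -1.
(145|229)_J = -1 (Zolotarev's lemma cross-check).

-1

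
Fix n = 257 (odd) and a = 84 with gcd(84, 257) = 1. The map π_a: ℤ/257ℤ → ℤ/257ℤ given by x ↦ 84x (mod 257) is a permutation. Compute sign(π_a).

Orbit of 195 under x↦84x: [195, 189, 199, 11, 153, 2, 168]… (length divides ord_257(84)).
π_84 has 3 disjoint cycles with lengths [128, 128, 1] on {0,…,256}.
sign(π) = (−1)^{n − #cycles} = (−1)^{257−3} = (−1)^254 = +1.

+1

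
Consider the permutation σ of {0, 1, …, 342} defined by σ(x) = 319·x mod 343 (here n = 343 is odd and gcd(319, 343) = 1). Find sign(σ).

+1

Trace 197: π^k(197) = [197, 74, 282, 92, 193, 170, 36] for k=0..6.
The orbit structure of x ↦ 319x mod 343: 7 orbits of sizes [147, 147, 21, 21, 3, 3, 1].
Σ(ℓ_i−1) = 343−7 = 336; sign = (−1)^336 = +1.
The Jacobi symbol (319|343) = +1 (Zolotarev) agrees.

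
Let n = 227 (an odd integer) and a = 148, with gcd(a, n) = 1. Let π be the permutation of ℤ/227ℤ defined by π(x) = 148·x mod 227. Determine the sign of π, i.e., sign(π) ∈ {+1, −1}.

Trace 154: π^k(154) = [154, 92, 223, 89, 6, 207, 218] for k=0..6.
The orbit structure of x ↦ 148x mod 227: 2 orbits of sizes [226, 1].
sign(π) = (−1)^{n − #cycles} = (−1)^{227−2} = (−1)^225 = -1.

-1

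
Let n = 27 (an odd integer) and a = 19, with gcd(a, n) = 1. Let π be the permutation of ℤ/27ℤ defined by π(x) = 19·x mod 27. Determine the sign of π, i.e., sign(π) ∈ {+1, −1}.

+1

Trace 19: π^k(19) = [19, 10, 1] for k=0..2.
The orbit structure of x ↦ 19x mod 27: 15 orbits of sizes [3, 3, 3, 3, 3, 3, 1, 1, 1, 1, 1, 1, 1, 1, 1].
sign(π) = (−1)^{n − #cycles} = (−1)^{27−15} = (−1)^12 = +1.
Check: (19/27) = +1 by Zolotarev.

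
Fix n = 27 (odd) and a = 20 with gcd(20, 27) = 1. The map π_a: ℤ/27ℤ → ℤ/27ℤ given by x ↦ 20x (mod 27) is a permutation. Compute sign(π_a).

Trace 10: π^k(10) = [10, 11, 4, 26, 7, 5, 19] for k=0..6.
4 cycles of lengths [18, 6, 2, 1].
n − c = 27 − 4 = 23; sign = (−1)^23 = -1.

-1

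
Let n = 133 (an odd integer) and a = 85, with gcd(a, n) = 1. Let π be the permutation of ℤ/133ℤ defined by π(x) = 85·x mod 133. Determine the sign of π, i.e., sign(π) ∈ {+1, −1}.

Start at x=43: 43 → 64 → 120 → 92 → 106 → 99 → 36 → … (one orbit).
Cycle lengths of π_85 on ℤ/133ℤ: [9, 9, 9, 9, 9, 9, 9, 9, 9, 9, 9, 9, 9, 9, 1, 1, 1, 1, 1, 1, 1]; 21 cycles in total.
133 − 21 = 112 transpositions; sign(π) = (−1)^112 = +1.

+1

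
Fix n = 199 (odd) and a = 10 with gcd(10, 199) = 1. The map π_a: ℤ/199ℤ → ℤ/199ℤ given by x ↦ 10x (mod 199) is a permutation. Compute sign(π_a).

+1

Trace 128: π^k(128) = [128, 86, 64, 43, 32, 121, 16] for k=0..6.
Cycle type of π: 99×2 + 1; total 3 cycles.
3 cycles on 199: each ℓ→(−1)^(ℓ−1), product (−1)^196 = +1.
(10|199)_J = +1 (Zolotarev's lemma cross-check).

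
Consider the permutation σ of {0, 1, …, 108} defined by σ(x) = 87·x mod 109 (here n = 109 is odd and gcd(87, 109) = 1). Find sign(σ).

+1

Orbit of 20 under x↦87x: [20, 105, 88, 26, 82, 49, 12]… (length divides ord_109(87)).
3 cycles of lengths [54, 54, 1].
n − c = 109 − 3 = 106; sign = (−1)^106 = +1.
Check: (87/109) = +1 by Zolotarev.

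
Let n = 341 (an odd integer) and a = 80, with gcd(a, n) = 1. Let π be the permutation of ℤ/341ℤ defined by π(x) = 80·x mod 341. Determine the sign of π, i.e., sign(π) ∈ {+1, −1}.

+1

Trace 312: π^k(312) = [312, 67, 245, 163, 82, 81, 1] for k=0..6.
π_80 has 25 disjoint cycles with lengths [15, 15, 15, 15, 15, 15, 15, 15, 15, 15, 15, 15, 15, 15, 15, 15, 15, 15, 15, 15, 15, 15, 5, 5, 1] on {0,…,340}.
With 25 cycles on 341 points, sign = (−1)^{341−25} = +1.
Via Zolotarev, sign(π_{80}) = (80|341) = +1.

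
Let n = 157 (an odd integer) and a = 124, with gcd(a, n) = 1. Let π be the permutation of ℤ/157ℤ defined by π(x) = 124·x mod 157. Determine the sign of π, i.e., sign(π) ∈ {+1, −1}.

Trace 124: π^k(124) = [124, 147, 16, 100, 154, 99, 30] for k=0..6.
The orbit structure of x ↦ 124x mod 157: 5 orbits of sizes [39, 39, 39, 39, 1].
With 5 cycles on 157 points, sign = (−1)^{157−5} = +1.

+1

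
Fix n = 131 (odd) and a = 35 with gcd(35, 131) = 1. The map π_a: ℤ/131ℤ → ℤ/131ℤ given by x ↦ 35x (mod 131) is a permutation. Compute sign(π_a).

Start at x=34: 34 → 11 → 123 → 113 → 25 → 89 → 102 → … (one orbit).
π_35 has 3 disjoint cycles with lengths [65, 65, 1] on {0,…,130}.
Σ(ℓ_i−1) = 131−3 = 128; sign = (−1)^128 = +1.
The Jacobi symbol (35|131) = +1 (Zolotarev) agrees.

+1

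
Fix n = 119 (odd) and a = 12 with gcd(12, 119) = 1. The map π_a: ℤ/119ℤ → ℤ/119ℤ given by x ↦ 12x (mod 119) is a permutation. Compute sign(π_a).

Orbit of 62 under x↦12x: [62, 30, 3, 36, 75, 67, 90]… (length divides ord_119(12)).
5 cycles of lengths [48, 48, 16, 6, 1].
119 − 5 = 114 transpositions; sign(π) = (−1)^114 = +1.
Check: (12/119) = +1 by Zolotarev.

+1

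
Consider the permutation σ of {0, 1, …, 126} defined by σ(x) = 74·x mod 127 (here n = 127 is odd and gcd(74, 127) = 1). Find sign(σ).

Start at x=100: 100 → 34 → 103 → 2 → 21 → 30 → 61 → … (one orbit).
Cycle lengths of π_74 on ℤ/127ℤ: [63, 63, 1]; 3 cycles in total.
sign(π) = (−1)^{n − #cycles} = (−1)^{127−3} = (−1)^124 = +1.

+1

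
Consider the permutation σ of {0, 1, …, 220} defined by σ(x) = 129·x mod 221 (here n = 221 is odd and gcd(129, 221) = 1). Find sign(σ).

-1

Start at x=181: 181 → 144 → 12 → 1 → 129 → 66 → 116 → … (one orbit).
20 cycles of lengths [16, 16, 16, 16, 16, 16, 16, 16, 16, 16, 16, 16, 16, 2, 2, 2, 2, 2, 2, 1].
Σ(ℓ_i−1) = 221−20 = 201; sign = (−1)^201 = -1.
The Jacobi symbol (129|221) = -1 (Zolotarev) agrees.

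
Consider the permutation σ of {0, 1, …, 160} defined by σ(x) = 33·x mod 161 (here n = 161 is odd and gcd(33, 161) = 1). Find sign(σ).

Orbit of 95 under x↦33x: [95, 76, 93, 10, 8, 103, 18]… (length divides ord_161(33)).
π_33 has 5 disjoint cycles with lengths [66, 66, 22, 6, 1] on {0,…,160}.
5 cycles on 161: each ℓ→(−1)^(ℓ−1), product (−1)^156 = +1.
Zolotarev: (33|161) = +1, matching the cycle-count sign.

+1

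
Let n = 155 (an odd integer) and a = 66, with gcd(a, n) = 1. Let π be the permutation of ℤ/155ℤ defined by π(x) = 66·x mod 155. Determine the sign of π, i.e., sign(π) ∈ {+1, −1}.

+1

Start at x=1: 1 → 66 → 16 → 126 → 101 → 1 (one orbit).
Cycle type of π: 5×30 + 1×5; total 35 cycles.
With 35 cycles on 155 points, sign = (−1)^{155−35} = +1.
Zolotarev: (66|155) = +1, matching the cycle-count sign.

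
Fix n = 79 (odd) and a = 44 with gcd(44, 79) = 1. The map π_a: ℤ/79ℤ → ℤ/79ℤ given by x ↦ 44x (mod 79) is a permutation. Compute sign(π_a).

Orbit of 5 under x↦44x: [5, 62, 42, 31, 21, 55, 50]… (length divides ord_79(44)).
Cycle lengths of π_44 on ℤ/79ℤ: [39, 39, 1]; 3 cycles in total.
With 3 cycles on 79 points, sign = (−1)^{79−3} = +1.
(44|79)_J = +1 (Zolotarev's lemma cross-check).

+1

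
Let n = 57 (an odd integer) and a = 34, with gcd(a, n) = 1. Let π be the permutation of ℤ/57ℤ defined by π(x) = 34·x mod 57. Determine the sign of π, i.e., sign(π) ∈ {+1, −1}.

-1

Start at x=46: 46 → 25 → 52 → 1 → 34 → 16 → 31 → … (one orbit).
π_34 has 6 disjoint cycles with lengths [18, 18, 18, 1, 1, 1] on {0,…,56}.
n − c = 57 − 6 = 51; sign = (−1)^51 = -1.
Via Zolotarev, sign(π_{34}) = (34|57) = -1.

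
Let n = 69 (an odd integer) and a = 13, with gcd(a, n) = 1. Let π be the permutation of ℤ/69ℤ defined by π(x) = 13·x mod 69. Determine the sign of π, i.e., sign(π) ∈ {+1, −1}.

Trace 31: π^k(31) = [31, 58, 64, 4, 52, 55, 25] for k=0..6.
π_13 has 9 disjoint cycles with lengths [11, 11, 11, 11, 11, 11, 1, 1, 1] on {0,…,68}.
69 − 9 = 60 transpositions; sign(π) = (−1)^60 = +1.

+1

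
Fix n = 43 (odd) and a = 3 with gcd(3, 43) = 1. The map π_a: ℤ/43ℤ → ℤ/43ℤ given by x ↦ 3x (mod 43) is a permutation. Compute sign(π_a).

Trace 10: π^k(10) = [10, 30, 4, 12, 36, 22, 23] for k=0..6.
Decompose π into cycles: lengths [42, 1] (2 cycles, including the fixed point 0).
With 2 cycles on 43 points, sign = (−1)^{43−2} = -1.
Zolotarev: (3|43) = -1, matching the cycle-count sign.

-1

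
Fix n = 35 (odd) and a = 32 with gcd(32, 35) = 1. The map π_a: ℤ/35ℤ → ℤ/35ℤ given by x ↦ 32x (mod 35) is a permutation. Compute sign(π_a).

Trace 9: π^k(9) = [9, 8, 11, 2, 29, 18, 16] for k=0..6.
Cycle lengths of π_32 on ℤ/35ℤ: [12, 12, 4, 3, 3, 1]; 6 cycles in total.
6 cycles on 35: each ℓ→(−1)^(ℓ−1), product (−1)^29 = -1.
Check: (32/35) = -1 by Zolotarev.

-1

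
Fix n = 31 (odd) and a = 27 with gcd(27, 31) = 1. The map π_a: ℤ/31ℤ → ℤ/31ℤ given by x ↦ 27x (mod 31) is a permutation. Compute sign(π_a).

-1

Orbit of 23 under x↦27x: [23, 1, 27, 16, 29, 8, 30]… (length divides ord_31(27)).
Decompose π into cycles: lengths [10, 10, 10, 1] (4 cycles, including the fixed point 0).
sign(π) = (−1)^{n − #cycles} = (−1)^{31−4} = (−1)^27 = -1.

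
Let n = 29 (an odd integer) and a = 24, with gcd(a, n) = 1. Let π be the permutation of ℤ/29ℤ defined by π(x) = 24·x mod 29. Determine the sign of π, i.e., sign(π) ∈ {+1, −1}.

Trace 7: π^k(7) = [7, 23, 1, 24, 25, 20, 16] for k=0..6.
π_24 has 5 disjoint cycles with lengths [7, 7, 7, 7, 1] on {0,…,28}.
Σ(ℓ_i−1) = 29−5 = 24; sign = (−1)^24 = +1.
The Jacobi symbol (24|29) = +1 (Zolotarev) agrees.

+1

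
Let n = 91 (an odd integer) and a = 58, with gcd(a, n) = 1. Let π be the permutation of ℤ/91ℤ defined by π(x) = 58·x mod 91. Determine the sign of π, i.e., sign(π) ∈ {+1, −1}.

Trace 81: π^k(81) = [81, 57, 30, 11, 1, 58, 88] for k=0..6.
Decompose π into cycles: lengths [12, 12, 12, 12, 12, 12, 12, 3, 3, 1] (10 cycles, including the fixed point 0).
91 − 10 = 81 transpositions; sign(π) = (−1)^81 = -1.
Zolotarev: (58|91) = -1, matching the cycle-count sign.

-1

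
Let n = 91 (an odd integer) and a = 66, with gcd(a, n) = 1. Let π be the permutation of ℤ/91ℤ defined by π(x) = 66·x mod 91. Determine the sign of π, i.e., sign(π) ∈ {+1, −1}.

Trace 66: π^k(66) = [66, 79, 27, 53, 40, 1] for k=0..5.
26 cycles of lengths [6, 6, 6, 6, 6, 6, 6, 6, 6, 6, 6, 6, 6, 1, 1, 1, 1, 1, 1, 1, 1, 1, 1, 1, 1, 1].
sign(π) = (−1)^{n − #cycles} = (−1)^{91−26} = (−1)^65 = -1.
The Jacobi symbol (66|91) = -1 (Zolotarev) agrees.

-1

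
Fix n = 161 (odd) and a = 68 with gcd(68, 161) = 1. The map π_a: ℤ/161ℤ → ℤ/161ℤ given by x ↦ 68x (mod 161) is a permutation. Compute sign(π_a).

Orbit of 45 under x↦68x: [45, 1, 68, 116, 160, 93]… (length divides ord_161(68)).
The orbit structure of x ↦ 68x mod 161: 35 orbits of sizes [6, 6, 6, 6, 6, 6, 6, 6, 6, 6, 6, 6, 6, 6, 6, 6, 6, 6, 6, 6, 6, 6, 6, 2, 2, 2, 2, 2, 2, 2, 2, 2, 2, 2, 1].
161 − 35 = 126 transpositions; sign(π) = (−1)^126 = +1.

+1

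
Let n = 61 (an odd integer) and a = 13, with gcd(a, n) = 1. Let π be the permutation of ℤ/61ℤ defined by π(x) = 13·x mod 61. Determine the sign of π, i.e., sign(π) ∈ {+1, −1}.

Orbit of 1 under x↦13x: [1, 13, 47]… (length divides ord_61(13)).
π_13 has 21 disjoint cycles with lengths [3, 3, 3, 3, 3, 3, 3, 3, 3, 3, 3, 3, 3, 3, 3, 3, 3, 3, 3, 3, 1] on {0,…,60}.
With 21 cycles on 61 points, sign = (−1)^{61−21} = +1.

+1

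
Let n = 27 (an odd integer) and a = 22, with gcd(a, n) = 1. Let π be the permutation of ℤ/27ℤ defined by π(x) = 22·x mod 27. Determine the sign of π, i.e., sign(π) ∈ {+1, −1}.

+1

Start at x=25: 25 → 10 → 4 → 7 → 19 → 13 → 16 → … (one orbit).
The orbit structure of x ↦ 22x mod 27: 7 orbits of sizes [9, 9, 3, 3, 1, 1, 1].
7 cycles on 27: each ℓ→(−1)^(ℓ−1), product (−1)^20 = +1.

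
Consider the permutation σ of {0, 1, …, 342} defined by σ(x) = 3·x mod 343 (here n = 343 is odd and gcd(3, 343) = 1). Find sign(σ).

Trace 39: π^k(39) = [39, 117, 8, 24, 72, 216, 305] for k=0..6.
4 cycles of lengths [294, 42, 6, 1].
4 cycles on 343: each ℓ→(−1)^(ℓ−1), product (−1)^339 = -1.
Check: (3/343) = -1 by Zolotarev.

-1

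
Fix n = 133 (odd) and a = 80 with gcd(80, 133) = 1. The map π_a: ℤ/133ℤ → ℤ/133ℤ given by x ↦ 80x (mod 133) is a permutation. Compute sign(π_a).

-1

Start at x=101: 101 → 100 → 20 → 4 → 54 → 64 → 66 → … (one orbit).
π_80 has 10 disjoint cycles with lengths [18, 18, 18, 18, 18, 18, 9, 9, 6, 1] on {0,…,132}.
sign(π) = (−1)^{n − #cycles} = (−1)^{133−10} = (−1)^123 = -1.
Check: (80/133) = -1 by Zolotarev.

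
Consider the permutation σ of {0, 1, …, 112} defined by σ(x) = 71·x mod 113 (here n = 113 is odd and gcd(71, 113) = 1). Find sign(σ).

Start at x=73: 73 → 98 → 65 → 95 → 78 → 1 → 71 → … (one orbit).
Decompose π into cycles: lengths [16, 16, 16, 16, 16, 16, 16, 1] (8 cycles, including the fixed point 0).
Σ(ℓ_i−1) = 113−8 = 105; sign = (−1)^105 = -1.

-1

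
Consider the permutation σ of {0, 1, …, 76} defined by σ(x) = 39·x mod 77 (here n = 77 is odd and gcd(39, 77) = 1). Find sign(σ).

-1

Start at x=2: 2 → 1 → 39 → 58 → 29 → 53 → 65 → … (one orbit).
Cycle type of π: 30×2 + 10 + 3×2 + 1; total 6 cycles.
With 6 cycles on 77 points, sign = (−1)^{77−6} = -1.
Check: (39/77) = -1 by Zolotarev.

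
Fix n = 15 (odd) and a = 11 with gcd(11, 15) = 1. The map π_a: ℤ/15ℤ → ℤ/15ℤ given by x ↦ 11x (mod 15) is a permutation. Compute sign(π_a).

-1

Start at x=1: 1 → 11 → 1 (one orbit).
π_11 has 10 disjoint cycles with lengths [2, 2, 2, 2, 2, 1, 1, 1, 1, 1] on {0,…,14}.
n − c = 15 − 10 = 5; sign = (−1)^5 = -1.
Zolotarev: (11|15) = -1, matching the cycle-count sign.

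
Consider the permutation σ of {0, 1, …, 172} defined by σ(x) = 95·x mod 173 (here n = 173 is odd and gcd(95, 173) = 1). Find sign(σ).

Trace 6: π^k(6) = [6, 51, 1, 95, 29, 160, 149] for k=0..6.
Cycle lengths of π_95 on ℤ/173ℤ: [43, 43, 43, 43, 1]; 5 cycles in total.
sign(π) = (−1)^{n − #cycles} = (−1)^{173−5} = (−1)^168 = +1.

+1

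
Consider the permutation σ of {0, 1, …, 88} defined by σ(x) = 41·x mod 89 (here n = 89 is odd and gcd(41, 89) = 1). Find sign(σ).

-1

Orbit of 49 under x↦41x: [49, 51, 44, 24, 5, 27, 39]… (length divides ord_89(41)).
The orbit structure of x ↦ 41x mod 89: 2 orbits of sizes [88, 1].
n − c = 89 − 2 = 87; sign = (−1)^87 = -1.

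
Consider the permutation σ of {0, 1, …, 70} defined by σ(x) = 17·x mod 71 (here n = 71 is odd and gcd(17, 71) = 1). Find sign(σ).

Trace 46: π^k(46) = [46, 1, 17, 5, 14, 25, 70] for k=0..6.
Cycle type of π: 10×7 + 1; total 8 cycles.
n − c = 71 − 8 = 63; sign = (−1)^63 = -1.

-1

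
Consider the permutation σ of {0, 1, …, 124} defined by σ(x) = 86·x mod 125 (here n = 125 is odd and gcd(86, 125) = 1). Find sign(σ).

Orbit of 101 under x↦86x: [101, 61, 121, 31, 41, 26, 111]… (length divides ord_125(86)).
π_86 has 13 disjoint cycles with lengths [25, 25, 25, 25, 5, 5, 5, 5, 1, 1, 1, 1, 1] on {0,…,124}.
n − c = 125 − 13 = 112; sign = (−1)^112 = +1.
(86|125)_J = +1 (Zolotarev's lemma cross-check).

+1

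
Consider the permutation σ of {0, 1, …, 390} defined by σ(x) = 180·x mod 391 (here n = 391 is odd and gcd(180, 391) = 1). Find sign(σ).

+1

Trace 122: π^k(122) = [122, 64, 181, 127, 182, 307, 129] for k=0..6.
Cycle type of π: 176×2 + 22 + 16 + 1; total 5 cycles.
With 5 cycles on 391 points, sign = (−1)^{391−5} = +1.
(180|391)_J = +1 (Zolotarev's lemma cross-check).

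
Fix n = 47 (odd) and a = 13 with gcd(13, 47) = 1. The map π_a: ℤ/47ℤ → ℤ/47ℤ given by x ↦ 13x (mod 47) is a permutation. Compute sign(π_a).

-1

Trace 13: π^k(13) = [13, 28, 35, 32, 40, 3, 39] for k=0..6.
Cycle type of π: 46 + 1; total 2 cycles.
n − c = 47 − 2 = 45; sign = (−1)^45 = -1.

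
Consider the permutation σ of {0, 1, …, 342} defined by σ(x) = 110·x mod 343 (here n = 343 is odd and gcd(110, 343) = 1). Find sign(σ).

-1

Orbit of 4 under x↦110x: [4, 97, 37, 297, 85, 89, 186]… (length divides ord_343(110)).
Cycle type of π: 294 + 42 + 6 + 1; total 4 cycles.
With 4 cycles on 343 points, sign = (−1)^{343−4} = -1.
Zolotarev: (110|343) = -1, matching the cycle-count sign.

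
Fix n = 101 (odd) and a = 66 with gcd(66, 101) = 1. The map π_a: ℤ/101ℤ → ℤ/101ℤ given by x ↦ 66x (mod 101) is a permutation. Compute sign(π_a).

Start at x=32: 32 → 92 → 12 → 85 → 55 → 95 → 8 → … (one orbit).
Cycle lengths of π_66 on ℤ/101ℤ: [100, 1]; 2 cycles in total.
101 − 2 = 99 transpositions; sign(π) = (−1)^99 = -1.
Check: (66/101) = -1 by Zolotarev.

-1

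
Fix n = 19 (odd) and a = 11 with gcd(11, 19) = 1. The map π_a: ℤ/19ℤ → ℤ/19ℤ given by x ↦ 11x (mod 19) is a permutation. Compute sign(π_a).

Start at x=11: 11 → 7 → 1 → 11 (one orbit).
Decompose π into cycles: lengths [3, 3, 3, 3, 3, 3, 1] (7 cycles, including the fixed point 0).
19 − 7 = 12 transpositions; sign(π) = (−1)^12 = +1.

+1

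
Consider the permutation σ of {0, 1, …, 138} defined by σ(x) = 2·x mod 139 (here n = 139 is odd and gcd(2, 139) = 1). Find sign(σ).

-1

Trace 37: π^k(37) = [37, 74, 9, 18, 36, 72, 5] for k=0..6.
Cycle lengths of π_2 on ℤ/139ℤ: [138, 1]; 2 cycles in total.
139 − 2 = 137 transpositions; sign(π) = (−1)^137 = -1.
Check: (2/139) = -1 by Zolotarev.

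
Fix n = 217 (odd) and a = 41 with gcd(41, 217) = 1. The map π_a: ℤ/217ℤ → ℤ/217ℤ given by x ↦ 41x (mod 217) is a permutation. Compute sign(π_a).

-1

Start at x=134: 134 → 69 → 8 → 111 → 211 → 188 → 113 → … (one orbit).
The orbit structure of x ↦ 41x mod 217: 12 orbits of sizes [30, 30, 30, 30, 30, 30, 15, 15, 2, 2, 2, 1].
With 12 cycles on 217 points, sign = (−1)^{217−12} = -1.
Via Zolotarev, sign(π_{41}) = (41|217) = -1.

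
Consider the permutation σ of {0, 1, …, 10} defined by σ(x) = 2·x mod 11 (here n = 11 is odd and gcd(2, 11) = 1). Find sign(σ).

-1

Trace 1: π^k(1) = [1, 2, 4, 8, 5, 10, 9] for k=0..6.
The orbit structure of x ↦ 2x mod 11: 2 orbits of sizes [10, 1].
Σ(ℓ_i−1) = 11−2 = 9; sign = (−1)^9 = -1.
Check: (2/11) = -1 by Zolotarev.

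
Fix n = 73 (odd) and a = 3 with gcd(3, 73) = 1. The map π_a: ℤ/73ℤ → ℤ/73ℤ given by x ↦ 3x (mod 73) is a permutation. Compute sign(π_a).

Start at x=1: 1 → 3 → 9 → 27 → 8 → 24 → 72 → … (one orbit).
Cycle lengths of π_3 on ℤ/73ℤ: [12, 12, 12, 12, 12, 12, 1]; 7 cycles in total.
Σ(ℓ_i−1) = 73−7 = 66; sign = (−1)^66 = +1.
The Jacobi symbol (3|73) = +1 (Zolotarev) agrees.

+1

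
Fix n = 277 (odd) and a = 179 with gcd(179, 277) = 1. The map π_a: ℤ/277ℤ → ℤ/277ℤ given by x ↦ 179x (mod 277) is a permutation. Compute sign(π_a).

Orbit of 2 under x↦179x: [2, 81, 95, 108, 219, 144, 15]… (length divides ord_277(179)).
Cycle type of π: 276 + 1; total 2 cycles.
n − c = 277 − 2 = 275; sign = (−1)^275 = -1.
(179|277)_J = -1 (Zolotarev's lemma cross-check).

-1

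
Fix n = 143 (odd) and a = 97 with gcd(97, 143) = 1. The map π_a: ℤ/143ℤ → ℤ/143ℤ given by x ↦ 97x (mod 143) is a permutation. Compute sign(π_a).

-1

Start at x=71: 71 → 23 → 86 → 48 → 80 → 38 → 111 → … (one orbit).
Decompose π into cycles: lengths [60, 60, 12, 5, 5, 1] (6 cycles, including the fixed point 0).
With 6 cycles on 143 points, sign = (−1)^{143−6} = -1.
Zolotarev: (97|143) = -1, matching the cycle-count sign.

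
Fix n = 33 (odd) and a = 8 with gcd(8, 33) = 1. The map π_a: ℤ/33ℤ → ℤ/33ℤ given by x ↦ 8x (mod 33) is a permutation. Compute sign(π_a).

Start at x=32: 32 → 25 → 2 → 16 → 29 → 1 → 8 → … (one orbit).
π_8 has 5 disjoint cycles with lengths [10, 10, 10, 2, 1] on {0,…,32}.
n − c = 33 − 5 = 28; sign = (−1)^28 = +1.

+1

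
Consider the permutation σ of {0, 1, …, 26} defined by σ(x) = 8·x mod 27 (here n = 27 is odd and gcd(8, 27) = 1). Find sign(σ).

-1

Start at x=19: 19 → 17 → 1 → 8 → 10 → 26 → 19 (one orbit).
π_8 has 8 disjoint cycles with lengths [6, 6, 6, 2, 2, 2, 2, 1] on {0,…,26}.
8 cycles on 27: each ℓ→(−1)^(ℓ−1), product (−1)^19 = -1.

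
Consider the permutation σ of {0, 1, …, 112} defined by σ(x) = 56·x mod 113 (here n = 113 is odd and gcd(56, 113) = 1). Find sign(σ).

Trace 16: π^k(16) = [16, 105, 4, 111, 1, 56, 85] for k=0..6.
The orbit structure of x ↦ 56x mod 113: 5 orbits of sizes [28, 28, 28, 28, 1].
n − c = 113 − 5 = 108; sign = (−1)^108 = +1.

+1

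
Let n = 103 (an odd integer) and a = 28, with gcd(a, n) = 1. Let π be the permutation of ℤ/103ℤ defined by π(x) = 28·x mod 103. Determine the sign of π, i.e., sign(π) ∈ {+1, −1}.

+1

Trace 81: π^k(81) = [81, 2, 56, 23, 26, 7, 93] for k=0..6.
Decompose π into cycles: lengths [51, 51, 1] (3 cycles, including the fixed point 0).
103 − 3 = 100 transpositions; sign(π) = (−1)^100 = +1.
The Jacobi symbol (28|103) = +1 (Zolotarev) agrees.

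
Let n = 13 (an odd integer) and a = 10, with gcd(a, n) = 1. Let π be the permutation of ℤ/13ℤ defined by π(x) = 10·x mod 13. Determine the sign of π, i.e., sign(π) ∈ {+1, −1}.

Orbit of 9 under x↦10x: [9, 12, 3, 4, 1, 10]… (length divides ord_13(10)).
Cycle lengths of π_10 on ℤ/13ℤ: [6, 6, 1]; 3 cycles in total.
13 − 3 = 10 transpositions; sign(π) = (−1)^10 = +1.
Via Zolotarev, sign(π_{10}) = (10|13) = +1.

+1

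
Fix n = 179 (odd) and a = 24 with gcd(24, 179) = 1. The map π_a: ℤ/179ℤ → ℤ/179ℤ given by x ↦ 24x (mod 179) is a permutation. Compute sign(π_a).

Trace 115: π^k(115) = [115, 75, 10, 61, 32, 52, 174] for k=0..6.
π_24 has 2 disjoint cycles with lengths [178, 1] on {0,…,178}.
n − c = 179 − 2 = 177; sign = (−1)^177 = -1.
Via Zolotarev, sign(π_{24}) = (24|179) = -1.

-1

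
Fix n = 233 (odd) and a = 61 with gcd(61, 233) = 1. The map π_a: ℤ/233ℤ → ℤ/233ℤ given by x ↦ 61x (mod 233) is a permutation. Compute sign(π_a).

-1

Trace 142: π^k(142) = [142, 41, 171, 179, 201, 145, 224] for k=0..6.
Decompose π into cycles: lengths [232, 1] (2 cycles, including the fixed point 0).
With 2 cycles on 233 points, sign = (−1)^{233−2} = -1.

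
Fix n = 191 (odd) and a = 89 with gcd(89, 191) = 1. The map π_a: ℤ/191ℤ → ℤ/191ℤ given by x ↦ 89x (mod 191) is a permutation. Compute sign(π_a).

-1

Orbit of 52 under x↦89x: [52, 44, 96, 140, 45, 185, 39]… (length divides ord_191(89)).
Cycle lengths of π_89 on ℤ/191ℤ: [190, 1]; 2 cycles in total.
2 cycles on 191: each ℓ→(−1)^(ℓ−1), product (−1)^189 = -1.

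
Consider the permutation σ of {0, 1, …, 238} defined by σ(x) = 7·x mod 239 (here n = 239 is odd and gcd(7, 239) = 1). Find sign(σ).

-1

Orbit of 97 under x↦7x: [97, 201, 212, 50, 111, 60, 181]… (length divides ord_239(7)).
π_7 has 2 disjoint cycles with lengths [238, 1] on {0,…,238}.
sign(π) = (−1)^{n − #cycles} = (−1)^{239−2} = (−1)^237 = -1.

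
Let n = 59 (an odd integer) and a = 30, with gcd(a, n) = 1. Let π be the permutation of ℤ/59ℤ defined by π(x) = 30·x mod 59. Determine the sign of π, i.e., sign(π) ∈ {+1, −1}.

-1

Orbit of 10 under x↦30x: [10, 5, 32, 16, 8, 4, 2]… (length divides ord_59(30)).
The orbit structure of x ↦ 30x mod 59: 2 orbits of sizes [58, 1].
2 cycles on 59: each ℓ→(−1)^(ℓ−1), product (−1)^57 = -1.
Zolotarev: (30|59) = -1, matching the cycle-count sign.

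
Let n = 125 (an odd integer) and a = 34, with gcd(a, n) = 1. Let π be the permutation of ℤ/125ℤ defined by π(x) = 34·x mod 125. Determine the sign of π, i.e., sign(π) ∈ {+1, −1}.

+1

Trace 69: π^k(69) = [69, 96, 14, 101, 59, 6, 79] for k=0..6.
π_34 has 7 disjoint cycles with lengths [50, 50, 10, 10, 2, 2, 1] on {0,…,124}.
n − c = 125 − 7 = 118; sign = (−1)^118 = +1.
Check: (34/125) = +1 by Zolotarev.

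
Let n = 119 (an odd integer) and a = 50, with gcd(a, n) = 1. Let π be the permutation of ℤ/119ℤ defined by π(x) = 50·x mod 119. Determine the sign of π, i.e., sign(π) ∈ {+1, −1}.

Trace 1: π^k(1) = [1, 50] for k=0..1.
63 cycles of lengths [2, 2, 2, 2, 2, 2, 2, 2, 2, 2, 2, 2, 2, 2, 2, 2, 2, 2, 2, 2, 2, 2, 2, 2, 2, 2, 2, 2, 2, 2, 2, 2, 2, 2, 2, 2, 2, 2, 2, 2, 2, 2, 2, 2, 2, 2, 2, 2, 2, 2, 2, 2, 2, 2, 2, 2, 1, 1, 1, 1, 1, 1, 1].
sign(π) = (−1)^{n − #cycles} = (−1)^{119−63} = (−1)^56 = +1.

+1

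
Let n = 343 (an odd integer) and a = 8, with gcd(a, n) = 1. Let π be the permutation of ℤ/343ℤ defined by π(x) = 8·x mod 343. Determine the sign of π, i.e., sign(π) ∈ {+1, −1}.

+1

Start at x=288: 288 → 246 → 253 → 309 → 71 → 225 → 85 → … (one orbit).
Cycle lengths of π_8 on ℤ/343ℤ: [49, 49, 49, 49, 49, 49, 7, 7, 7, 7, 7, 7, 1, 1, 1, 1, 1, 1, 1]; 19 cycles in total.
343 − 19 = 324 transpositions; sign(π) = (−1)^324 = +1.
Via Zolotarev, sign(π_{8}) = (8|343) = +1.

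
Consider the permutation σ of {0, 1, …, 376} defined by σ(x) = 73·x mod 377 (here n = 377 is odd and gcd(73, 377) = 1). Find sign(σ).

+1

Orbit of 278 under x↦73x: [278, 313, 229, 129, 369, 170, 346]… (length divides ord_377(73)).
Cycle type of π: 28×13 + 4×3 + 1; total 17 cycles.
377 − 17 = 360 transpositions; sign(π) = (−1)^360 = +1.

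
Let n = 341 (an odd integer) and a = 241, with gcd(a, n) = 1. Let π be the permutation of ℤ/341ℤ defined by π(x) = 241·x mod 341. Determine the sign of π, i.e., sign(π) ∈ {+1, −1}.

+1

Start at x=221: 221 → 65 → 320 → 54 → 56 → 197 → 78 → … (one orbit).
17 cycles of lengths [30, 30, 30, 30, 30, 30, 30, 30, 30, 30, 30, 2, 2, 2, 2, 2, 1].
sign(π) = (−1)^{n − #cycles} = (−1)^{341−17} = (−1)^324 = +1.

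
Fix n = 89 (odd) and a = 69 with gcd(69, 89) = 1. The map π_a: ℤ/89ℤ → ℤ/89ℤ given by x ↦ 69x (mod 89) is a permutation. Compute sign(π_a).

+1

Start at x=4: 4 → 9 → 87 → 40 → 1 → 69 → 44 → … (one orbit).
The orbit structure of x ↦ 69x mod 89: 3 orbits of sizes [44, 44, 1].
Σ(ℓ_i−1) = 89−3 = 86; sign = (−1)^86 = +1.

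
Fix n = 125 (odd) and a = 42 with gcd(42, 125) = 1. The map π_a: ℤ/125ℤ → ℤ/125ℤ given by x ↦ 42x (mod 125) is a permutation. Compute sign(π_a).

-1

Orbit of 2 under x↦42x: [2, 84, 28, 51, 17, 89, 113]… (length divides ord_125(42)).
π_42 has 4 disjoint cycles with lengths [100, 20, 4, 1] on {0,…,124}.
125 − 4 = 121 transpositions; sign(π) = (−1)^121 = -1.
Zolotarev: (42|125) = -1, matching the cycle-count sign.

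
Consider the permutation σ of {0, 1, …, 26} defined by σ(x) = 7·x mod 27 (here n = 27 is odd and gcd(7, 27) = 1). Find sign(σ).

+1

Trace 22: π^k(22) = [22, 19, 25, 13, 10, 16, 4] for k=0..6.
The orbit structure of x ↦ 7x mod 27: 7 orbits of sizes [9, 9, 3, 3, 1, 1, 1].
n − c = 27 − 7 = 20; sign = (−1)^20 = +1.
Via Zolotarev, sign(π_{7}) = (7|27) = +1.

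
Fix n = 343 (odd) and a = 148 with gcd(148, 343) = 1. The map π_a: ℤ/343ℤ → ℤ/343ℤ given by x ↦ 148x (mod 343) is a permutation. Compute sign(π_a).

+1

Trace 295: π^k(295) = [295, 99, 246, 50, 197, 1, 148] for k=0..6.
π_148 has 91 disjoint cycles with lengths [7, 7, 7, 7, 7, 7, 7, 7, 7, 7, 7, 7, 7, 7, 7, 7, 7, 7, 7, 7, 7, 7, 7, 7, 7, 7, 7, 7, 7, 7, 7, 7, 7, 7, 7, 7, 7, 7, 7, 7, 7, 7, 1, 1, 1, 1, 1, 1, 1, 1, 1, 1, 1, 1, 1, 1, 1, 1, 1, 1, 1, 1, 1, 1, 1, 1, 1, 1, 1, 1, 1, 1, 1, 1, 1, 1, 1, 1, 1, 1, 1, 1, 1, 1, 1, 1, 1, 1, 1, 1, 1] on {0,…,342}.
Σ(ℓ_i−1) = 343−91 = 252; sign = (−1)^252 = +1.
Check: (148/343) = +1 by Zolotarev.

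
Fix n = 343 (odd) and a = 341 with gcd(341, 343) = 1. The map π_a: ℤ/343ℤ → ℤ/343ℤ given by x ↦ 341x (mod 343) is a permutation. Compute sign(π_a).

Orbit of 48 under x↦341x: [48, 247, 192, 302, 82, 179, 328]… (length divides ord_343(341)).
4 cycles of lengths [294, 42, 6, 1].
With 4 cycles on 343 points, sign = (−1)^{343−4} = -1.
The Jacobi symbol (341|343) = -1 (Zolotarev) agrees.

-1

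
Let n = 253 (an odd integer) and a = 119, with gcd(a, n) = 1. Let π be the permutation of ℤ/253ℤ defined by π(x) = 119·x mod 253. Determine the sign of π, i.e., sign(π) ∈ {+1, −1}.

+1

Orbit of 119 under x↦119x: [119, 246, 179, 49, 12, 163, 169]… (length divides ord_253(119)).
9 cycles of lengths [55, 55, 55, 55, 11, 11, 5, 5, 1].
9 cycles on 253: each ℓ→(−1)^(ℓ−1), product (−1)^244 = +1.
Via Zolotarev, sign(π_{119}) = (119|253) = +1.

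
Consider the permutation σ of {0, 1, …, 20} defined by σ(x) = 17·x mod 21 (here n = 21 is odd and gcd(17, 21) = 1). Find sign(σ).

Start at x=4: 4 → 5 → 1 → 17 → 16 → 20 → 4 (one orbit).
Cycle lengths of π_17 on ℤ/21ℤ: [6, 6, 6, 2, 1]; 5 cycles in total.
Σ(ℓ_i−1) = 21−5 = 16; sign = (−1)^16 = +1.

+1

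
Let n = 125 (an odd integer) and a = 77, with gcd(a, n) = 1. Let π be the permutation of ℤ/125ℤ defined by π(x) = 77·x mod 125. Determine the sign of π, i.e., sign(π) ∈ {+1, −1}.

-1

Orbit of 112 under x↦77x: [112, 124, 48, 71, 92, 84, 93]… (length divides ord_125(77)).
Decompose π into cycles: lengths [100, 20, 4, 1] (4 cycles, including the fixed point 0).
sign(π) = (−1)^{n − #cycles} = (−1)^{125−4} = (−1)^121 = -1.
The Jacobi symbol (77|125) = -1 (Zolotarev) agrees.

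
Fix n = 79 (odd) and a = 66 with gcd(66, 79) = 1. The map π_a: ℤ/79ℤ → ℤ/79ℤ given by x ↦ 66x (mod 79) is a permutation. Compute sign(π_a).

-1

Orbit of 76 under x↦66x: [76, 39, 46, 34, 32, 58, 36]… (length divides ord_79(66)).
2 cycles of lengths [78, 1].
79 − 2 = 77 transpositions; sign(π) = (−1)^77 = -1.
Zolotarev: (66|79) = -1, matching the cycle-count sign.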